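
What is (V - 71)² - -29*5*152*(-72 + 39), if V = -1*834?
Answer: 91705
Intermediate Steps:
V = -834
(V - 71)² - -29*5*152*(-72 + 39) = (-834 - 71)² - -29*5*152*(-72 + 39) = (-905)² - (-145*152)*(-33) = 819025 - (-22040)*(-33) = 819025 - 1*727320 = 819025 - 727320 = 91705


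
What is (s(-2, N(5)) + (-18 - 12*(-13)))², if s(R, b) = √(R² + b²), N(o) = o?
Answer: (138 + √29)² ≈ 20559.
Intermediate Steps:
(s(-2, N(5)) + (-18 - 12*(-13)))² = (√((-2)² + 5²) + (-18 - 12*(-13)))² = (√(4 + 25) + (-18 + 156))² = (√29 + 138)² = (138 + √29)²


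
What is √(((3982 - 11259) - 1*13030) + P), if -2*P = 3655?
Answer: I*√88538/2 ≈ 148.78*I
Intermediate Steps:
P = -3655/2 (P = -½*3655 = -3655/2 ≈ -1827.5)
√(((3982 - 11259) - 1*13030) + P) = √(((3982 - 11259) - 1*13030) - 3655/2) = √((-7277 - 13030) - 3655/2) = √(-20307 - 3655/2) = √(-44269/2) = I*√88538/2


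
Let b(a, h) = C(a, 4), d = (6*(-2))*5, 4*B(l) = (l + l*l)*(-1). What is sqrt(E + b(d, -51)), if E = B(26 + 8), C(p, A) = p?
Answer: I*sqrt(1430)/2 ≈ 18.908*I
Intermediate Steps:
B(l) = -l/4 - l**2/4 (B(l) = ((l + l*l)*(-1))/4 = ((l + l**2)*(-1))/4 = (-l - l**2)/4 = -l/4 - l**2/4)
E = -595/2 (E = -(26 + 8)*(1 + (26 + 8))/4 = -1/4*34*(1 + 34) = -1/4*34*35 = -595/2 ≈ -297.50)
d = -60 (d = -12*5 = -60)
b(a, h) = a
sqrt(E + b(d, -51)) = sqrt(-595/2 - 60) = sqrt(-715/2) = I*sqrt(1430)/2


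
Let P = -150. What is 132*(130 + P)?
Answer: -2640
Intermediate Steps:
132*(130 + P) = 132*(130 - 150) = 132*(-20) = -2640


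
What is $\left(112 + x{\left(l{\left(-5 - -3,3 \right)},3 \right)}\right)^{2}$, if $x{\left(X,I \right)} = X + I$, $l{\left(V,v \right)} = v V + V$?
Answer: $11449$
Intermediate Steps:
$l{\left(V,v \right)} = V + V v$ ($l{\left(V,v \right)} = V v + V = V + V v$)
$x{\left(X,I \right)} = I + X$
$\left(112 + x{\left(l{\left(-5 - -3,3 \right)},3 \right)}\right)^{2} = \left(112 + \left(3 + \left(-5 - -3\right) \left(1 + 3\right)\right)\right)^{2} = \left(112 + \left(3 + \left(-5 + 3\right) 4\right)\right)^{2} = \left(112 + \left(3 - 8\right)\right)^{2} = \left(112 - 5\right)^{2} = 107^{2} = 11449$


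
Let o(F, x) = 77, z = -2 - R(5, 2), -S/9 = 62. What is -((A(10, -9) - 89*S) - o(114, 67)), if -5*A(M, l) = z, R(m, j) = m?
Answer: -247932/5 ≈ -49586.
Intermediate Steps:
S = -558 (S = -9*62 = -558)
z = -7 (z = -2 - 1*5 = -2 - 5 = -7)
A(M, l) = 7/5 (A(M, l) = -⅕*(-7) = 7/5)
-((A(10, -9) - 89*S) - o(114, 67)) = -((7/5 - 89*(-558)) - 1*77) = -((7/5 + 49662) - 77) = -(248317/5 - 77) = -1*247932/5 = -247932/5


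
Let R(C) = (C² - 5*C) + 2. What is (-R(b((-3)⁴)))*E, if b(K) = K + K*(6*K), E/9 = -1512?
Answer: 21172259582208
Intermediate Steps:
E = -13608 (E = 9*(-1512) = -13608)
b(K) = K + 6*K²
R(C) = 2 + C² - 5*C
(-R(b((-3)⁴)))*E = -(2 + ((-3)⁴*(1 + 6*(-3)⁴))² - 5*(-3)⁴*(1 + 6*(-3)⁴))*(-13608) = -(2 + (81*(1 + 6*81))² - 405*(1 + 6*81))*(-13608) = -(2 + (81*(1 + 486))² - 405*(1 + 486))*(-13608) = -(2 + (81*487)² - 405*487)*(-13608) = -(2 + 39447² - 5*39447)*(-13608) = -(2 + 1556065809 - 197235)*(-13608) = -1*1555868576*(-13608) = -1555868576*(-13608) = 21172259582208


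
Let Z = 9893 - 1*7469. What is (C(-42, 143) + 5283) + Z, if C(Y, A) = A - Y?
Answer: 7892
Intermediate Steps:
Z = 2424 (Z = 9893 - 7469 = 2424)
(C(-42, 143) + 5283) + Z = ((143 - 1*(-42)) + 5283) + 2424 = ((143 + 42) + 5283) + 2424 = (185 + 5283) + 2424 = 5468 + 2424 = 7892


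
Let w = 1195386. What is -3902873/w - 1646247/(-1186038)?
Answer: -24639398804/13127529821 ≈ -1.8769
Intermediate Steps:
-3902873/w - 1646247/(-1186038) = -3902873/1195386 - 1646247/(-1186038) = -3902873*1/1195386 - 1646247*(-1/1186038) = -3902873/1195386 + 548749/395346 = -24639398804/13127529821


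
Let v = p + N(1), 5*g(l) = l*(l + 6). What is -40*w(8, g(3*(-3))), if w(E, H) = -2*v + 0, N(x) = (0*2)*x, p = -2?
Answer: -160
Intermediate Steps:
g(l) = l*(6 + l)/5 (g(l) = (l*(l + 6))/5 = (l*(6 + l))/5 = l*(6 + l)/5)
N(x) = 0 (N(x) = 0*x = 0)
v = -2 (v = -2 + 0 = -2)
w(E, H) = 4 (w(E, H) = -2*(-2) + 0 = 4 + 0 = 4)
-40*w(8, g(3*(-3))) = -40*4 = -160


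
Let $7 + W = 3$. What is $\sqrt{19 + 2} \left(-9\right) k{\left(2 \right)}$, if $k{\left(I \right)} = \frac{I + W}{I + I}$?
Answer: $\frac{9 \sqrt{21}}{2} \approx 20.622$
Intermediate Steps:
$W = -4$ ($W = -7 + 3 = -4$)
$k{\left(I \right)} = \frac{-4 + I}{2 I}$ ($k{\left(I \right)} = \frac{I - 4}{I + I} = \frac{-4 + I}{2 I}$)
$\sqrt{19 + 2} \left(-9\right) k{\left(2 \right)} = \sqrt{19 + 2} \left(-9\right) \frac{-4 + 2}{2 \cdot 2} = \sqrt{21} \left(-9\right) \frac{1}{2} \cdot \frac{1}{2} \left(-2\right) = - 9 \sqrt{21} \left(- \frac{1}{2}\right) = \frac{9 \sqrt{21}}{2}$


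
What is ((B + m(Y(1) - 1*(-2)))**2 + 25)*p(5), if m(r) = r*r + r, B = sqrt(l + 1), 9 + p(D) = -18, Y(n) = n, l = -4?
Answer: -4482 - 648*I*sqrt(3) ≈ -4482.0 - 1122.4*I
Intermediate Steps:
p(D) = -27 (p(D) = -9 - 18 = -27)
B = I*sqrt(3) (B = sqrt(-4 + 1) = sqrt(-3) = I*sqrt(3) ≈ 1.732*I)
m(r) = r + r**2 (m(r) = r**2 + r = r + r**2)
((B + m(Y(1) - 1*(-2)))**2 + 25)*p(5) = ((I*sqrt(3) + (1 - 1*(-2))*(1 + (1 - 1*(-2))))**2 + 25)*(-27) = ((I*sqrt(3) + (1 + 2)*(1 + (1 + 2)))**2 + 25)*(-27) = ((I*sqrt(3) + 3*(1 + 3))**2 + 25)*(-27) = ((I*sqrt(3) + 3*4)**2 + 25)*(-27) = ((I*sqrt(3) + 12)**2 + 25)*(-27) = ((12 + I*sqrt(3))**2 + 25)*(-27) = (25 + (12 + I*sqrt(3))**2)*(-27) = -675 - 27*(12 + I*sqrt(3))**2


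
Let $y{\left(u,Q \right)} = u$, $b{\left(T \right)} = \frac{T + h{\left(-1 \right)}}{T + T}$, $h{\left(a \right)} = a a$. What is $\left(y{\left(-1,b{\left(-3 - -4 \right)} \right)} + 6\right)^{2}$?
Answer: $25$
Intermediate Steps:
$h{\left(a \right)} = a^{2}$
$b{\left(T \right)} = \frac{1 + T}{2 T}$ ($b{\left(T \right)} = \frac{T + \left(-1\right)^{2}}{T + T} = \frac{T + 1}{2 T} = \left(1 + T\right) \frac{1}{2 T} = \frac{1 + T}{2 T}$)
$\left(y{\left(-1,b{\left(-3 - -4 \right)} \right)} + 6\right)^{2} = \left(-1 + 6\right)^{2} = 5^{2} = 25$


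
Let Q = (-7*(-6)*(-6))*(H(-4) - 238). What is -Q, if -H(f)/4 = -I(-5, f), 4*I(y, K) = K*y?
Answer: -54936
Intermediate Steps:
I(y, K) = K*y/4 (I(y, K) = (K*y)/4 = K*y/4)
H(f) = -5*f (H(f) = -(-4)*(1/4)*f*(-5) = -(-4)*(-5*f/4) = -5*f)
Q = 54936 (Q = (-7*(-6)*(-6))*(-5*(-4) - 238) = (42*(-6))*(20 - 238) = -252*(-218) = 54936)
-Q = -1*54936 = -54936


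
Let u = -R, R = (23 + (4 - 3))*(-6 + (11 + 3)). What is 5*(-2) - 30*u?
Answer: 5750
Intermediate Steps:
R = 192 (R = (23 + 1)*(-6 + 14) = 24*8 = 192)
u = -192 (u = -1*192 = -192)
5*(-2) - 30*u = 5*(-2) - 30*(-192) = -10 + 5760 = 5750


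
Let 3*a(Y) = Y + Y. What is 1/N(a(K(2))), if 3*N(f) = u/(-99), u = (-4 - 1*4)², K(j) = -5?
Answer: -297/64 ≈ -4.6406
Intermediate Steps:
a(Y) = 2*Y/3 (a(Y) = (Y + Y)/3 = (2*Y)/3 = 2*Y/3)
u = 64 (u = (-4 - 4)² = (-8)² = 64)
N(f) = -64/297 (N(f) = (64/(-99))/3 = (64*(-1/99))/3 = (⅓)*(-64/99) = -64/297)
1/N(a(K(2))) = 1/(-64/297) = -297/64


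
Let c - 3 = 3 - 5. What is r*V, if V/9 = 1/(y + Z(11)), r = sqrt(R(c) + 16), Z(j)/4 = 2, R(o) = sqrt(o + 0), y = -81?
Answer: -9*sqrt(17)/73 ≈ -0.50833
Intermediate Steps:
c = 1 (c = 3 + (3 - 5) = 3 - 2 = 1)
R(o) = sqrt(o)
Z(j) = 8 (Z(j) = 4*2 = 8)
r = sqrt(17) (r = sqrt(sqrt(1) + 16) = sqrt(1 + 16) = sqrt(17) ≈ 4.1231)
V = -9/73 (V = 9/(-81 + 8) = 9/(-73) = 9*(-1/73) = -9/73 ≈ -0.12329)
r*V = sqrt(17)*(-9/73) = -9*sqrt(17)/73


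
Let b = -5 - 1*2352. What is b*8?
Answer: -18856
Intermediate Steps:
b = -2357 (b = -5 - 2352 = -2357)
b*8 = -2357*8 = -18856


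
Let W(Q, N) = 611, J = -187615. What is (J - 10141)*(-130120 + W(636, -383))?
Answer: 25611181804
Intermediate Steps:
(J - 10141)*(-130120 + W(636, -383)) = (-187615 - 10141)*(-130120 + 611) = -197756*(-129509) = 25611181804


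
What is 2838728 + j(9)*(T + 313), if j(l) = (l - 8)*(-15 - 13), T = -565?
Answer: 2845784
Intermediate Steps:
j(l) = 224 - 28*l (j(l) = (-8 + l)*(-28) = 224 - 28*l)
2838728 + j(9)*(T + 313) = 2838728 + (224 - 28*9)*(-565 + 313) = 2838728 + (224 - 252)*(-252) = 2838728 - 28*(-252) = 2838728 + 7056 = 2845784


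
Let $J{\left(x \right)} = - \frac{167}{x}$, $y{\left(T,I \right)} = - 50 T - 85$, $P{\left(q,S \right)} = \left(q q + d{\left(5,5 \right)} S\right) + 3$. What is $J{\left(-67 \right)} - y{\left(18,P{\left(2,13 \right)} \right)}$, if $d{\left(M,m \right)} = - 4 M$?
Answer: $\frac{66162}{67} \approx 987.49$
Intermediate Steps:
$P{\left(q,S \right)} = 3 + q^{2} - 20 S$ ($P{\left(q,S \right)} = \left(q q + \left(-4\right) 5 S\right) + 3 = \left(q^{2} - 20 S\right) + 3 = 3 + q^{2} - 20 S$)
$y{\left(T,I \right)} = -85 - 50 T$
$J{\left(-67 \right)} - y{\left(18,P{\left(2,13 \right)} \right)} = - \frac{167}{-67} - \left(-85 - 900\right) = \left(-167\right) \left(- \frac{1}{67}\right) - \left(-85 - 900\right) = \frac{167}{67} - -985 = \frac{167}{67} + 985 = \frac{66162}{67}$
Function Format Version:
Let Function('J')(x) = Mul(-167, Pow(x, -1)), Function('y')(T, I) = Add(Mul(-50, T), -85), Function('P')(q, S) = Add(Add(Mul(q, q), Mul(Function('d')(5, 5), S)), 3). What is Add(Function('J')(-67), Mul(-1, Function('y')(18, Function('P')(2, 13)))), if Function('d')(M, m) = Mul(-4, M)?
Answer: Rational(66162, 67) ≈ 987.49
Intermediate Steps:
Function('P')(q, S) = Add(3, Pow(q, 2), Mul(-20, S)) (Function('P')(q, S) = Add(Add(Mul(q, q), Mul(Mul(-4, 5), S)), 3) = Add(Add(Pow(q, 2), Mul(-20, S)), 3) = Add(3, Pow(q, 2), Mul(-20, S)))
Function('y')(T, I) = Add(-85, Mul(-50, T))
Add(Function('J')(-67), Mul(-1, Function('y')(18, Function('P')(2, 13)))) = Add(Mul(-167, Pow(-67, -1)), Mul(-1, Add(-85, Mul(-50, 18)))) = Add(Mul(-167, Rational(-1, 67)), Mul(-1, Add(-85, -900))) = Add(Rational(167, 67), Mul(-1, -985)) = Add(Rational(167, 67), 985) = Rational(66162, 67)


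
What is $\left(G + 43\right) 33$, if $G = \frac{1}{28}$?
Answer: $\frac{39765}{28} \approx 1420.2$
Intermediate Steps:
$G = \frac{1}{28} \approx 0.035714$
$\left(G + 43\right) 33 = \left(\frac{1}{28} + 43\right) 33 = \frac{1205}{28} \cdot 33 = \frac{39765}{28}$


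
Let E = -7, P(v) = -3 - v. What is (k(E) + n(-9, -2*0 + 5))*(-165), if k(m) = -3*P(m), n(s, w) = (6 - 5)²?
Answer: 1815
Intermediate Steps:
n(s, w) = 1 (n(s, w) = 1² = 1)
k(m) = 9 + 3*m (k(m) = -3*(-3 - m) = 9 + 3*m)
(k(E) + n(-9, -2*0 + 5))*(-165) = ((9 + 3*(-7)) + 1)*(-165) = ((9 - 21) + 1)*(-165) = (-12 + 1)*(-165) = -11*(-165) = 1815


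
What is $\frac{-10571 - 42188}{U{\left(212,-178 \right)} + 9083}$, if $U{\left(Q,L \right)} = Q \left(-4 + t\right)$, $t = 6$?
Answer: $- \frac{52759}{9507} \approx -5.5495$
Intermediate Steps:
$U{\left(Q,L \right)} = 2 Q$ ($U{\left(Q,L \right)} = Q \left(-4 + 6\right) = Q 2 = 2 Q$)
$\frac{-10571 - 42188}{U{\left(212,-178 \right)} + 9083} = \frac{-10571 - 42188}{2 \cdot 212 + 9083} = - \frac{52759}{424 + 9083} = - \frac{52759}{9507}$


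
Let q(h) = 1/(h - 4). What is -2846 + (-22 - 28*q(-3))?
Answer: -2864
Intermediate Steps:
q(h) = 1/(-4 + h)
-2846 + (-22 - 28*q(-3)) = -2846 + (-22 - 28/(-4 - 3)) = -2846 + (-22 - 28/(-7)) = -2846 + (-22 - 28*(-⅐)) = -2846 + (-22 + 4) = -2846 - 18 = -2864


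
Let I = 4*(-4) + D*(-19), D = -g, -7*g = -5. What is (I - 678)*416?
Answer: -1981408/7 ≈ -2.8306e+5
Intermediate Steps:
g = 5/7 (g = -⅐*(-5) = 5/7 ≈ 0.71429)
D = -5/7 (D = -1*5/7 = -5/7 ≈ -0.71429)
I = -17/7 (I = 4*(-4) - 5/7*(-19) = -16 + 95/7 = -17/7 ≈ -2.4286)
(I - 678)*416 = (-17/7 - 678)*416 = -4763/7*416 = -1981408/7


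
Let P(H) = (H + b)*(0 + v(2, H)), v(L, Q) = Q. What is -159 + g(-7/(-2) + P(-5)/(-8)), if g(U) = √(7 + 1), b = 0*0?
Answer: -159 + 2*√2 ≈ -156.17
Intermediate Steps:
b = 0
P(H) = H² (P(H) = (H + 0)*(0 + H) = H*H = H²)
g(U) = 2*√2 (g(U) = √8 = 2*√2)
-159 + g(-7/(-2) + P(-5)/(-8)) = -159 + 2*√2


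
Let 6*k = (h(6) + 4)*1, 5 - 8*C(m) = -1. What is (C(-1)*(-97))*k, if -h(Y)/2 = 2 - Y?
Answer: -291/2 ≈ -145.50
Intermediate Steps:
h(Y) = -4 + 2*Y (h(Y) = -2*(2 - Y) = -4 + 2*Y)
C(m) = ¾ (C(m) = 5/8 - ⅛*(-1) = 5/8 + ⅛ = ¾)
k = 2 (k = (((-4 + 2*6) + 4)*1)/6 = (((-4 + 12) + 4)*1)/6 = ((8 + 4)*1)/6 = (12*1)/6 = (⅙)*12 = 2)
(C(-1)*(-97))*k = ((¾)*(-97))*2 = -291/4*2 = -291/2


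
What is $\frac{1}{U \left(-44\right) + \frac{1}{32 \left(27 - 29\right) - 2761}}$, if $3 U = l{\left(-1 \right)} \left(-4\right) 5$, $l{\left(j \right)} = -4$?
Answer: $- \frac{8475}{9944003} \approx -0.00085227$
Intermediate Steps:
$U = \frac{80}{3}$ ($U = \frac{\left(-4\right) \left(-4\right) 5}{3} = \frac{16 \cdot 5}{3} = \frac{1}{3} \cdot 80 = \frac{80}{3} \approx 26.667$)
$\frac{1}{U \left(-44\right) + \frac{1}{32 \left(27 - 29\right) - 2761}} = \frac{1}{\frac{80}{3} \left(-44\right) + \frac{1}{32 \left(27 - 29\right) - 2761}} = \frac{1}{- \frac{3520}{3} + \frac{1}{32 \left(-2\right) - 2761}} = \frac{1}{- \frac{3520}{3} + \frac{1}{-64 - 2761}} = \frac{1}{- \frac{3520}{3} + \frac{1}{-2825}} = \frac{1}{- \frac{3520}{3} - \frac{1}{2825}} = \frac{1}{- \frac{9944003}{8475}} = - \frac{8475}{9944003}$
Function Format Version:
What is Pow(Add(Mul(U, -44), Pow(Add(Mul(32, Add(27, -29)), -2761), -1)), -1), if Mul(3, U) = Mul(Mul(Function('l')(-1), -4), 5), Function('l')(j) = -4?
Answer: Rational(-8475, 9944003) ≈ -0.00085227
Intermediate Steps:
U = Rational(80, 3) (U = Mul(Rational(1, 3), Mul(Mul(-4, -4), 5)) = Mul(Rational(1, 3), Mul(16, 5)) = Mul(Rational(1, 3), 80) = Rational(80, 3) ≈ 26.667)
Pow(Add(Mul(U, -44), Pow(Add(Mul(32, Add(27, -29)), -2761), -1)), -1) = Pow(Add(Mul(Rational(80, 3), -44), Pow(Add(Mul(32, Add(27, -29)), -2761), -1)), -1) = Pow(Add(Rational(-3520, 3), Pow(Add(Mul(32, -2), -2761), -1)), -1) = Pow(Add(Rational(-3520, 3), Pow(Add(-64, -2761), -1)), -1) = Pow(Add(Rational(-3520, 3), Pow(-2825, -1)), -1) = Pow(Add(Rational(-3520, 3), Rational(-1, 2825)), -1) = Pow(Rational(-9944003, 8475), -1) = Rational(-8475, 9944003)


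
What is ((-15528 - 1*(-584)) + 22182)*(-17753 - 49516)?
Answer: -486893022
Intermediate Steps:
((-15528 - 1*(-584)) + 22182)*(-17753 - 49516) = ((-15528 + 584) + 22182)*(-67269) = (-14944 + 22182)*(-67269) = 7238*(-67269) = -486893022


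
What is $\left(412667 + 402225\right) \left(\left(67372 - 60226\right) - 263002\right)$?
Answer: $-208495007552$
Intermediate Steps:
$\left(412667 + 402225\right) \left(\left(67372 - 60226\right) - 263002\right) = 814892 \left(\left(67372 - 60226\right) - 263002\right) = 814892 \left(7146 - 263002\right) = 814892 \left(-255856\right) = -208495007552$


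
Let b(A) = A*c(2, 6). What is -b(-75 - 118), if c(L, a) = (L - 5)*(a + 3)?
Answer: -5211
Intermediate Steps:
c(L, a) = (-5 + L)*(3 + a)
b(A) = -27*A (b(A) = A*(-15 - 5*6 + 3*2 + 2*6) = A*(-15 - 30 + 6 + 12) = A*(-27) = -27*A)
-b(-75 - 118) = -(-27)*(-75 - 118) = -(-27)*(-193) = -1*5211 = -5211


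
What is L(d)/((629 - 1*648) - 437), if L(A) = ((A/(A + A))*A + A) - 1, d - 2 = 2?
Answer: -5/456 ≈ -0.010965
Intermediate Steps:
d = 4 (d = 2 + 2 = 4)
L(A) = -1 + 3*A/2 (L(A) = ((A/((2*A)))*A + A) - 1 = (((1/(2*A))*A)*A + A) - 1 = (A/2 + A) - 1 = 3*A/2 - 1 = -1 + 3*A/2)
L(d)/((629 - 1*648) - 437) = (-1 + (3/2)*4)/((629 - 1*648) - 437) = (-1 + 6)/((629 - 648) - 437) = 5/(-19 - 437) = 5/(-456) = 5*(-1/456) = -5/456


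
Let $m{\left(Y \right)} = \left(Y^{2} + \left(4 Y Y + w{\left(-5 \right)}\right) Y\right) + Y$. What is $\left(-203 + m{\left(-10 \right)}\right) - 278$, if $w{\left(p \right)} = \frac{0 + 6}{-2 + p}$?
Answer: $- \frac{30677}{7} \approx -4382.4$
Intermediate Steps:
$w{\left(p \right)} = \frac{6}{-2 + p}$
$m{\left(Y \right)} = Y + Y^{2} + Y \left(- \frac{6}{7} + 4 Y^{2}\right)$ ($m{\left(Y \right)} = \left(Y^{2} + \left(4 Y Y + \frac{6}{-2 - 5}\right) Y\right) + Y = \left(Y^{2} + \left(4 Y^{2} + \frac{6}{-7}\right) Y\right) + Y = \left(Y^{2} + \left(4 Y^{2} + 6 \left(- \frac{1}{7}\right)\right) Y\right) + Y = \left(Y^{2} + \left(4 Y^{2} - \frac{6}{7}\right) Y\right) + Y = \left(Y^{2} + \left(- \frac{6}{7} + 4 Y^{2}\right) Y\right) + Y = \left(Y^{2} + Y \left(- \frac{6}{7} + 4 Y^{2}\right)\right) + Y = Y + Y^{2} + Y \left(- \frac{6}{7} + 4 Y^{2}\right)$)
$\left(-203 + m{\left(-10 \right)}\right) - 278 = \left(-203 - 10 \left(\frac{1}{7} - 10 + 4 \left(-10\right)^{2}\right)\right) - 278 = \left(-203 - 10 \left(\frac{1}{7} - 10 + 4 \cdot 100\right)\right) - 278 = \left(-203 - 10 \left(\frac{1}{7} - 10 + 400\right)\right) - 278 = \left(-203 - \frac{27310}{7}\right) - 278 = - \frac{28731}{7} - 278 = - \frac{30677}{7}$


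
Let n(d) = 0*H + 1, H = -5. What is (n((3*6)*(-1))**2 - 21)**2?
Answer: 400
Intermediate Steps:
n(d) = 1 (n(d) = 0*(-5) + 1 = 0 + 1 = 1)
(n((3*6)*(-1))**2 - 21)**2 = (1**2 - 21)**2 = (1 - 21)**2 = (-20)**2 = 400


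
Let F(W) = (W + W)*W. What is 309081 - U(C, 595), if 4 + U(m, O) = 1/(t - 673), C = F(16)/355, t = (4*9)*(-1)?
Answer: 219141266/709 ≈ 3.0909e+5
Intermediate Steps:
F(W) = 2*W**2 (F(W) = (2*W)*W = 2*W**2)
t = -36 (t = 36*(-1) = -36)
C = 512/355 (C = (2*16**2)/355 = (2*256)*(1/355) = 512*(1/355) = 512/355 ≈ 1.4423)
U(m, O) = -2837/709 (U(m, O) = -4 + 1/(-36 - 673) = -4 + 1/(-709) = -4 - 1/709 = -2837/709)
309081 - U(C, 595) = 309081 - 1*(-2837/709) = 309081 + 2837/709 = 219141266/709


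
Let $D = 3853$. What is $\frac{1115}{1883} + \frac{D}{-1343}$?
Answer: $- \frac{5757754}{2528869} \approx -2.2768$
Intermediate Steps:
$\frac{1115}{1883} + \frac{D}{-1343} = \frac{1115}{1883} + \frac{3853}{-1343} = 1115 \cdot \frac{1}{1883} + 3853 \left(- \frac{1}{1343}\right) = \frac{1115}{1883} - \frac{3853}{1343} = - \frac{5757754}{2528869}$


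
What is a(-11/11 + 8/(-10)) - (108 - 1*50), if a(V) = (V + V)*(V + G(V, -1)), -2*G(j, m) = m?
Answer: -1333/25 ≈ -53.320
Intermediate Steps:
G(j, m) = -m/2
a(V) = 2*V*(½ + V) (a(V) = (V + V)*(V - ½*(-1)) = (2*V)*(V + ½) = (2*V)*(½ + V) = 2*V*(½ + V))
a(-11/11 + 8/(-10)) - (108 - 1*50) = (-11/11 + 8/(-10))*(1 + 2*(-11/11 + 8/(-10))) - (108 - 1*50) = (-11*1/11 + 8*(-⅒))*(1 + 2*(-11*1/11 + 8*(-⅒))) - (108 - 50) = (-1 - ⅘)*(1 + 2*(-1 - ⅘)) - 1*58 = -9*(1 + 2*(-9/5))/5 - 58 = -9*(1 - 18/5)/5 - 58 = -9/5*(-13/5) - 58 = 117/25 - 58 = -1333/25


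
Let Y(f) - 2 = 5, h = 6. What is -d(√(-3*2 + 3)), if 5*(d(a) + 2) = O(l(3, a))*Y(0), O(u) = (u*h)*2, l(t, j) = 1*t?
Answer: -242/5 ≈ -48.400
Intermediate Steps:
l(t, j) = t
Y(f) = 7 (Y(f) = 2 + 5 = 7)
O(u) = 12*u (O(u) = (u*6)*2 = (6*u)*2 = 12*u)
d(a) = 242/5 (d(a) = -2 + ((12*3)*7)/5 = -2 + (36*7)/5 = -2 + (⅕)*252 = -2 + 252/5 = 242/5)
-d(√(-3*2 + 3)) = -1*242/5 = -242/5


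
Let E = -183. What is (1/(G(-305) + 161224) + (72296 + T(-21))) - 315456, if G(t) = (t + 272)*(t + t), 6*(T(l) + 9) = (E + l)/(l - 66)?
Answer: -3836665195739/15777798 ≈ -2.4317e+5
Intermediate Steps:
T(l) = -9 + (-183 + l)/(6*(-66 + l)) (T(l) = -9 + ((-183 + l)/(l - 66))/6 = -9 + ((-183 + l)/(-66 + l))/6 = -9 + (-183 + l)/(6*(-66 + l)))
G(t) = 2*t*(272 + t) (G(t) = (272 + t)*(2*t) = 2*t*(272 + t))
(1/(G(-305) + 161224) + (72296 + T(-21))) - 315456 = (1/(2*(-305)*(272 - 305) + 161224) + (72296 + (3381 - 53*(-21))/(6*(-66 - 21)))) - 315456 = (1/(2*(-305)*(-33) + 161224) + (72296 + (1/6)*(3381 + 1113)/(-87))) - 315456 = (1/(20130 + 161224) + (72296 + (1/6)*(-1/87)*4494)) - 315456 = (1/181354 + (72296 - 749/87)) - 315456 = (1/181354 + 6289003/87) - 315456 = 1140535850149/15777798 - 315456 = -3836665195739/15777798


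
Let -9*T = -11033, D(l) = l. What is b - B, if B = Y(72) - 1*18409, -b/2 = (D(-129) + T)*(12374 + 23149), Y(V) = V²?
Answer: -77916343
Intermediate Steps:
T = 11033/9 (T = -⅑*(-11033) = 11033/9 ≈ 1225.9)
b = -77929568 (b = -2*(-129 + 11033/9)*(12374 + 23149) = -19744*35523/9 = -2*38964784 = -77929568)
B = -13225 (B = 72² - 1*18409 = 5184 - 18409 = -13225)
b - B = -77929568 - 1*(-13225) = -77929568 + 13225 = -77916343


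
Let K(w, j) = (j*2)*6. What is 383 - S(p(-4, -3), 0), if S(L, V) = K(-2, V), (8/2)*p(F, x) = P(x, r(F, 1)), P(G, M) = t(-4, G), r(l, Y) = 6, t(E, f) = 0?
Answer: 383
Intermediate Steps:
P(G, M) = 0
K(w, j) = 12*j (K(w, j) = (2*j)*6 = 12*j)
p(F, x) = 0 (p(F, x) = (¼)*0 = 0)
S(L, V) = 12*V
383 - S(p(-4, -3), 0) = 383 - 12*0 = 383 - 1*0 = 383 + 0 = 383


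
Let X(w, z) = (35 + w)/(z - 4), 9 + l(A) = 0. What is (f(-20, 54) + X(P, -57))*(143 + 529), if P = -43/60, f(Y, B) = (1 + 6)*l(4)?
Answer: -13027672/305 ≈ -42714.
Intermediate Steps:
l(A) = -9 (l(A) = -9 + 0 = -9)
f(Y, B) = -63 (f(Y, B) = (1 + 6)*(-9) = 7*(-9) = -63)
P = -43/60 (P = -43*1/60 = -43/60 ≈ -0.71667)
X(w, z) = (35 + w)/(-4 + z)
(f(-20, 54) + X(P, -57))*(143 + 529) = (-63 + (35 - 43/60)/(-4 - 57))*(143 + 529) = (-63 + (2057/60)/(-61))*672 = (-63 - 1/61*2057/60)*672 = (-63 - 2057/3660)*672 = -232637/3660*672 = -13027672/305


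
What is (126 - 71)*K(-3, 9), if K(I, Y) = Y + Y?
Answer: 990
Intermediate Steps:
K(I, Y) = 2*Y
(126 - 71)*K(-3, 9) = (126 - 71)*(2*9) = 55*18 = 990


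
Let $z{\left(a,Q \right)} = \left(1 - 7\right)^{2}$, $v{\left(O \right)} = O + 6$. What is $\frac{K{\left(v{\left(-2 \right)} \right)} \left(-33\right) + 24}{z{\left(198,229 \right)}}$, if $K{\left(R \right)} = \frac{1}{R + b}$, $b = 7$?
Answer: $\frac{7}{12} \approx 0.58333$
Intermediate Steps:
$v{\left(O \right)} = 6 + O$
$K{\left(R \right)} = \frac{1}{7 + R}$ ($K{\left(R \right)} = \frac{1}{R + 7} = \frac{1}{7 + R}$)
$z{\left(a,Q \right)} = 36$ ($z{\left(a,Q \right)} = \left(-6\right)^{2} = 36$)
$\frac{K{\left(v{\left(-2 \right)} \right)} \left(-33\right) + 24}{z{\left(198,229 \right)}} = \frac{\frac{1}{7 + \left(6 - 2\right)} \left(-33\right) + 24}{36} = \left(\frac{1}{7 + 4} \left(-33\right) + 24\right) \frac{1}{36} = \left(\frac{1}{11} \left(-33\right) + 24\right) \frac{1}{36} = \left(-3 + 24\right) \frac{1}{36} = 21 \cdot \frac{1}{36} = \frac{7}{12}$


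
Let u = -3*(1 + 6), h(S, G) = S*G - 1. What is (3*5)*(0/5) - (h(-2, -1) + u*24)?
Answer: 503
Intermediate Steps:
h(S, G) = -1 + G*S (h(S, G) = G*S - 1 = -1 + G*S)
u = -21 (u = -3*7 = -21)
(3*5)*(0/5) - (h(-2, -1) + u*24) = (3*5)*(0/5) - ((-1 - 1*(-2)) - 21*24) = 15*(0*(⅕)) - ((-1 + 2) - 504) = 15*0 - (1 - 504) = 0 - 1*(-503) = 0 + 503 = 503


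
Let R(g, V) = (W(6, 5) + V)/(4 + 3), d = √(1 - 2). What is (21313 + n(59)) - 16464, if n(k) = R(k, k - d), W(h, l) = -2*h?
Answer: 33990/7 - I/7 ≈ 4855.7 - 0.14286*I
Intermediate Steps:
d = I (d = √(-1) = I ≈ 1.0*I)
R(g, V) = -12/7 + V/7 (R(g, V) = (-2*6 + V)/(4 + 3) = (-12 + V)/7 = (-12 + V)*(⅐) = -12/7 + V/7)
n(k) = -12/7 - I/7 + k/7 (n(k) = -12/7 + (k - I)/7 = -12/7 + (-I/7 + k/7) = -12/7 - I/7 + k/7)
(21313 + n(59)) - 16464 = (21313 + (-12/7 - I/7 + (⅐)*59)) - 16464 = (21313 + (-12/7 - I/7 + 59/7)) - 16464 = (21313 + (47/7 - I/7)) - 16464 = (149238/7 - I/7) - 16464 = 33990/7 - I/7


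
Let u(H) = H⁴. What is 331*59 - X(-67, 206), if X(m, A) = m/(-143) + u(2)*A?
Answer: 2321252/143 ≈ 16233.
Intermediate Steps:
X(m, A) = 16*A - m/143 (X(m, A) = m/(-143) + 2⁴*A = -m/143 + 16*A = 16*A - m/143)
331*59 - X(-67, 206) = 331*59 - (16*206 - 1/143*(-67)) = 19529 - (3296 + 67/143) = 19529 - 1*471395/143 = 19529 - 471395/143 = 2321252/143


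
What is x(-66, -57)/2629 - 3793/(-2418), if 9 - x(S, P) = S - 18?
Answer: 10196671/6356922 ≈ 1.6040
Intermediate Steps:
x(S, P) = 27 - S (x(S, P) = 9 - (S - 18) = 9 - (-18 + S) = 9 + (18 - S) = 27 - S)
x(-66, -57)/2629 - 3793/(-2418) = (27 - 1*(-66))/2629 - 3793/(-2418) = (27 + 66)*(1/2629) - 3793*(-1/2418) = 93*(1/2629) + 3793/2418 = 93/2629 + 3793/2418 = 10196671/6356922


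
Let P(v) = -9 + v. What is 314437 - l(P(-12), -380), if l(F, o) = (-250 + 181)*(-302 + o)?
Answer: 267379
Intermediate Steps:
l(F, o) = 20838 - 69*o (l(F, o) = -69*(-302 + o) = 20838 - 69*o)
314437 - l(P(-12), -380) = 314437 - (20838 - 69*(-380)) = 314437 - (20838 + 26220) = 314437 - 1*47058 = 314437 - 47058 = 267379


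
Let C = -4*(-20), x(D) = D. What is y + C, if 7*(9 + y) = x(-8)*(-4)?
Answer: 529/7 ≈ 75.571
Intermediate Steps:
y = -31/7 (y = -9 + (-8*(-4))/7 = -9 + (⅐)*32 = -9 + 32/7 = -31/7 ≈ -4.4286)
C = 80
y + C = -31/7 + 80 = 529/7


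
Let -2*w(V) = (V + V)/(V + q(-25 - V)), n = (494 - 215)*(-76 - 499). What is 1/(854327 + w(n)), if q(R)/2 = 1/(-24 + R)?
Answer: 12864159899/10990186269873073 ≈ 1.1705e-6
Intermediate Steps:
n = -160425 (n = 279*(-575) = -160425)
q(R) = 2/(-24 + R)
w(V) = -V/(V + 2/(-49 - V)) (w(V) = -(V + V)/(2*(V + 2/(-24 + (-25 - V)))) = -2*V/(2*(V + 2/(-49 - V))) = -V/(V + 2/(-49 - V)))
1/(854327 + w(n)) = 1/(854327 - 1*(-160425)*(49 - 160425)/(-2 - 160425*(49 - 160425))) = 1/(854327 - 1*(-160425)*(-160376)/(-2 - 160425*(-160376))) = 1/(854327 - 1*(-160425)*(-160376)/(-2 + 25728319800)) = 1/(854327 - 1*(-160425)*(-160376)/25728319798) = 1/(854327 - 1*(-160425)*1/25728319798*(-160376)) = 1/(854327 - 12864159900/12864159899) = 1/(10990186269873073/12864159899) = 12864159899/10990186269873073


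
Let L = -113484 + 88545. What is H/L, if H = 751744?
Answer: -751744/24939 ≈ -30.143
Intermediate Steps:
L = -24939
H/L = 751744/(-24939) = 751744*(-1/24939) = -751744/24939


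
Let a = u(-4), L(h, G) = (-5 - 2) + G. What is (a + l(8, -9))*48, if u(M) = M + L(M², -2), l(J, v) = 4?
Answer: -432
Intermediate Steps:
L(h, G) = -7 + G
u(M) = -9 + M (u(M) = M + (-7 - 2) = M - 9 = -9 + M)
a = -13 (a = -9 - 4 = -13)
(a + l(8, -9))*48 = (-13 + 4)*48 = -9*48 = -432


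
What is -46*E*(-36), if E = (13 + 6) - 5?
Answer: 23184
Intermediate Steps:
E = 14 (E = 19 - 5 = 14)
-46*E*(-36) = -46*14*(-36) = -644*(-36) = 23184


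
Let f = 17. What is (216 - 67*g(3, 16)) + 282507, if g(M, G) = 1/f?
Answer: 4806224/17 ≈ 2.8272e+5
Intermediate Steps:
g(M, G) = 1/17
(216 - 67*g(3, 16)) + 282507 = (216 - 67*1/17) + 282507 = (216 - 67/17) + 282507 = 3605/17 + 282507 = 4806224/17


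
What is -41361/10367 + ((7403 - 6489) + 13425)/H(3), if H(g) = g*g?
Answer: 148280164/93303 ≈ 1589.2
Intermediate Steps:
H(g) = g²
-41361/10367 + ((7403 - 6489) + 13425)/H(3) = -41361/10367 + ((7403 - 6489) + 13425)/(3²) = -41361*1/10367 + (914 + 13425)/9 = -41361/10367 + 14339*(⅑) = -41361/10367 + 14339/9 = 148280164/93303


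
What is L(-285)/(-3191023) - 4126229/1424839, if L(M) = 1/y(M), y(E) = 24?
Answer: -316005400839247/109120656487128 ≈ -2.8959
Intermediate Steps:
L(M) = 1/24
L(-285)/(-3191023) - 4126229/1424839 = (1/24)/(-3191023) - 4126229/1424839 = (1/24)*(-1/3191023) - 4126229*1/1424839 = -1/76584552 - 4126229/1424839 = -316005400839247/109120656487128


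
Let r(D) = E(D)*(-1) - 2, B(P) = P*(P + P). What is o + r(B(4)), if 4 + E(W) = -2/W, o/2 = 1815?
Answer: 58113/16 ≈ 3632.1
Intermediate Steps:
o = 3630 (o = 2*1815 = 3630)
E(W) = -4 - 2/W
B(P) = 2*P² (B(P) = P*(2*P) = 2*P²)
r(D) = 2 + 2/D (r(D) = (-4 - 2/D)*(-1) - 2 = (4 + 2/D) - 2 = 2 + 2/D)
o + r(B(4)) = 3630 + (2 + 2/((2*4²))) = 3630 + (2 + 2/((2*16))) = 3630 + (2 + 2/32) = 3630 + (2 + 2*(1/32)) = 3630 + (2 + 1/16) = 3630 + 33/16 = 58113/16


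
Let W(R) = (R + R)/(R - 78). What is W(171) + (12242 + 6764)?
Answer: 589300/31 ≈ 19010.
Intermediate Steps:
W(R) = 2*R/(-78 + R) (W(R) = (2*R)/(-78 + R) = 2*R/(-78 + R))
W(171) + (12242 + 6764) = 2*171/(-78 + 171) + (12242 + 6764) = 2*171/93 + 19006 = 2*171*(1/93) + 19006 = 114/31 + 19006 = 589300/31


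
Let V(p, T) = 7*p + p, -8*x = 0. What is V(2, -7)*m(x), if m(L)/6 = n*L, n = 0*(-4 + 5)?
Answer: 0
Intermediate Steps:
x = 0 (x = -⅛*0 = 0)
V(p, T) = 8*p
n = 0 (n = 0*1 = 0)
m(L) = 0 (m(L) = 6*(0*L) = 6*0 = 0)
V(2, -7)*m(x) = (8*2)*0 = 16*0 = 0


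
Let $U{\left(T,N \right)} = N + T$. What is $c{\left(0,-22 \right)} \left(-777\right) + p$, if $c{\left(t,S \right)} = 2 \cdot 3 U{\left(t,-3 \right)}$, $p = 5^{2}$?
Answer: $14011$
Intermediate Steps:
$p = 25$
$c{\left(t,S \right)} = -18 + 6 t$ ($c{\left(t,S \right)} = 2 \cdot 3 \left(-3 + t\right) = 6 \left(-3 + t\right) = -18 + 6 t$)
$c{\left(0,-22 \right)} \left(-777\right) + p = \left(-18 + 6 \cdot 0\right) \left(-777\right) + 25 = \left(-18 + 0\right) \left(-777\right) + 25 = \left(-18\right) \left(-777\right) + 25 = 13986 + 25 = 14011$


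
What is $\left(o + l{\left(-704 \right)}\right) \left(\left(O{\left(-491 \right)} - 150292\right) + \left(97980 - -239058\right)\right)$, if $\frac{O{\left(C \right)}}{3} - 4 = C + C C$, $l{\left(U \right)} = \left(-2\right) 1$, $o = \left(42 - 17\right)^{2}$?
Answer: $566012944$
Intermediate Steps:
$o = 625$ ($o = 25^{2} = 625$)
$l{\left(U \right)} = -2$
$O{\left(C \right)} = 12 + 3 C + 3 C^{2}$ ($O{\left(C \right)} = 12 + 3 \left(C + C C\right) = 12 + 3 \left(C + C^{2}\right) = 12 + \left(3 C + 3 C^{2}\right) = 12 + 3 C + 3 C^{2}$)
$\left(o + l{\left(-704 \right)}\right) \left(\left(O{\left(-491 \right)} - 150292\right) + \left(97980 - -239058\right)\right) = \left(625 - 2\right) \left(\left(\left(12 + 3 \left(-491\right) + 3 \left(-491\right)^{2}\right) - 150292\right) + \left(97980 - -239058\right)\right) = 623 \left(\left(\left(12 - 1473 + 3 \cdot 241081\right) - 150292\right) + \left(97980 + 239058\right)\right) = 623 \left(\left(\left(12 - 1473 + 723243\right) - 150292\right) + 337038\right) = 623 \left(\left(721782 - 150292\right) + 337038\right) = 623 \left(571490 + 337038\right) = 623 \cdot 908528 = 566012944$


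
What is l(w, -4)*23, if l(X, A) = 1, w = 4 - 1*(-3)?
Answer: 23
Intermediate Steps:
w = 7 (w = 4 + 3 = 7)
l(w, -4)*23 = 1*23 = 23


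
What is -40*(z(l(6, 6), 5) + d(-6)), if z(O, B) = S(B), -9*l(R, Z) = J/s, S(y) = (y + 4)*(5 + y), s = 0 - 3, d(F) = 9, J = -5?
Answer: -3960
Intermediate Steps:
s = -3 (s = 0 - 1*3 = 0 - 3 = -3)
S(y) = (4 + y)*(5 + y)
l(R, Z) = -5/27 (l(R, Z) = -(-5)/(9*(-3)) = -(-5)*(-1)/(9*3) = -1/9*5/3 = -5/27)
z(O, B) = 20 + B**2 + 9*B
-40*(z(l(6, 6), 5) + d(-6)) = -40*((20 + 5**2 + 9*5) + 9) = -40*((20 + 25 + 45) + 9) = -40*(90 + 9) = -40*99 = -3960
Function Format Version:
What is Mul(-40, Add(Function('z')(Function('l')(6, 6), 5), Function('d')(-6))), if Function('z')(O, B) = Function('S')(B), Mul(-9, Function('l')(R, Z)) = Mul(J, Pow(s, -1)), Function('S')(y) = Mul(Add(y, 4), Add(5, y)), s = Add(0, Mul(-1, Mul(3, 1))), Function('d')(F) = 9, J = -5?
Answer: -3960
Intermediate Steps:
s = -3 (s = Add(0, Mul(-1, 3)) = Add(0, -3) = -3)
Function('S')(y) = Mul(Add(4, y), Add(5, y))
Function('l')(R, Z) = Rational(-5, 27) (Function('l')(R, Z) = Mul(Rational(-1, 9), Mul(-5, Pow(-3, -1))) = Mul(Rational(-1, 9), Mul(-5, Rational(-1, 3))) = Mul(Rational(-1, 9), Rational(5, 3)) = Rational(-5, 27))
Function('z')(O, B) = Add(20, Pow(B, 2), Mul(9, B))
Mul(-40, Add(Function('z')(Function('l')(6, 6), 5), Function('d')(-6))) = Mul(-40, Add(Add(20, Pow(5, 2), Mul(9, 5)), 9)) = Mul(-40, Add(Add(20, 25, 45), 9)) = Mul(-40, Add(90, 9)) = Mul(-40, 99) = -3960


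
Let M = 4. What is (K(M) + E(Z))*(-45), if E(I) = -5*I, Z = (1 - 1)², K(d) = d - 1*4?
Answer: 0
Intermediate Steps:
K(d) = -4 + d (K(d) = d - 4 = -4 + d)
Z = 0 (Z = 0² = 0)
(K(M) + E(Z))*(-45) = ((-4 + 4) - 5*0)*(-45) = (0 + 0)*(-45) = 0*(-45) = 0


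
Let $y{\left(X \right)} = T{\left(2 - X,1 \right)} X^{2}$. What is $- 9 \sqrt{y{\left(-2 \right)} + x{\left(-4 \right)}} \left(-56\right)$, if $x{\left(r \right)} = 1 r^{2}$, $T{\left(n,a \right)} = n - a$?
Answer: $1008 \sqrt{7} \approx 2666.9$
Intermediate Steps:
$x{\left(r \right)} = r^{2}$
$y{\left(X \right)} = X^{2} \left(1 - X\right)$ ($y{\left(X \right)} = \left(\left(2 - X\right) - 1\right) X^{2} = \left(1 - X\right) X^{2} = X^{2} \left(1 - X\right)$)
$- 9 \sqrt{y{\left(-2 \right)} + x{\left(-4 \right)}} \left(-56\right) = - 9 \sqrt{\left(-2\right)^{2} \left(1 - -2\right) + \left(-4\right)^{2}} \left(-56\right) = - 9 \sqrt{4 \left(1 + 2\right) + 16} \left(-56\right) = - 9 \sqrt{4 \cdot 3 + 16} \left(-56\right) = - 9 \sqrt{12 + 16} \left(-56\right) = - 9 \sqrt{28} \left(-56\right) = - 9 \cdot 2 \sqrt{7} \left(-56\right) = - 18 \sqrt{7} \left(-56\right) = 1008 \sqrt{7}$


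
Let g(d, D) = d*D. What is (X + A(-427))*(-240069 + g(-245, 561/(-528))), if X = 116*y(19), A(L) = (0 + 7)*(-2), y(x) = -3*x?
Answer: 12711778907/8 ≈ 1.5890e+9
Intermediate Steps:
g(d, D) = D*d
A(L) = -14 (A(L) = 7*(-2) = -14)
X = -6612 (X = 116*(-3*19) = 116*(-57) = -6612)
(X + A(-427))*(-240069 + g(-245, 561/(-528))) = (-6612 - 14)*(-240069 + (561/(-528))*(-245)) = -6626*(-240069 + (561*(-1/528))*(-245)) = -6626*(-240069 - 17/16*(-245)) = -6626*(-240069 + 4165/16) = -6626*(-3836939/16) = 12711778907/8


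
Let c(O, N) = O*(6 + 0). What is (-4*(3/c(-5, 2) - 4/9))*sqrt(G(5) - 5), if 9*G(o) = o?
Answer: 196*I*sqrt(10)/135 ≈ 4.5912*I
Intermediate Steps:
G(o) = o/9
c(O, N) = 6*O (c(O, N) = O*6 = 6*O)
(-4*(3/c(-5, 2) - 4/9))*sqrt(G(5) - 5) = (-4*(3/((6*(-5))) - 4/9))*sqrt((1/9)*5 - 5) = (-4*(3/(-30) - 4*1/9))*sqrt(5/9 - 5) = (-4*(3*(-1/30) - 4/9))*sqrt(-40/9) = (-4*(-1/10 - 4/9))*(2*I*sqrt(10)/3) = (-4*(-49/90))*(2*I*sqrt(10)/3) = 98*(2*I*sqrt(10)/3)/45 = 196*I*sqrt(10)/135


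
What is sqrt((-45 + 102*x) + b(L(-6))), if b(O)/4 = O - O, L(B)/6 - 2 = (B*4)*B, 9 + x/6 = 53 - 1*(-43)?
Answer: 3*sqrt(5911) ≈ 230.65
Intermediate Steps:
x = 522 (x = -54 + 6*(53 - 1*(-43)) = -54 + 6*(53 + 43) = -54 + 6*96 = -54 + 576 = 522)
L(B) = 12 + 24*B**2 (L(B) = 12 + 6*((B*4)*B) = 12 + 6*((4*B)*B) = 12 + 6*(4*B**2) = 12 + 24*B**2)
b(O) = 0 (b(O) = 4*(O - O) = 4*0 = 0)
sqrt((-45 + 102*x) + b(L(-6))) = sqrt((-45 + 102*522) + 0) = sqrt((-45 + 53244) + 0) = sqrt(53199 + 0) = sqrt(53199) = 3*sqrt(5911)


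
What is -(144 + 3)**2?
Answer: -21609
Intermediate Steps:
-(144 + 3)**2 = -1*147**2 = -1*21609 = -21609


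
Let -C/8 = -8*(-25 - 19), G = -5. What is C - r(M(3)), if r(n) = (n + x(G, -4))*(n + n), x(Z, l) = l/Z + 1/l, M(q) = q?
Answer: -28373/10 ≈ -2837.3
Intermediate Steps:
x(Z, l) = 1/l + l/Z (x(Z, l) = l/Z + 1/l = 1/l + l/Z)
C = -2816 (C = -(-64)*(-25 - 19) = -(-64)*(-44) = -8*352 = -2816)
r(n) = 2*n*(11/20 + n) (r(n) = (n + (1/(-4) - 4/(-5)))*(n + n) = (n + (-1/4 - 4*(-1/5)))*(2*n) = (n + (-1/4 + 4/5))*(2*n) = (n + 11/20)*(2*n) = (11/20 + n)*(2*n) = 2*n*(11/20 + n))
C - r(M(3)) = -2816 - 3*(11 + 20*3)/10 = -2816 - 3*(11 + 60)/10 = -2816 - 3*71/10 = -2816 - 1*213/10 = -2816 - 213/10 = -28373/10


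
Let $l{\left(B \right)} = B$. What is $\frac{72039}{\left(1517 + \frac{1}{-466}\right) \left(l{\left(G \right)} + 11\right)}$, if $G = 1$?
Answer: $\frac{5595029}{1413842} \approx 3.9573$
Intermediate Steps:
$\frac{72039}{\left(1517 + \frac{1}{-466}\right) \left(l{\left(G \right)} + 11\right)} = \frac{72039}{\left(1517 + \frac{1}{-466}\right) \left(1 + 11\right)} = \frac{72039}{\left(1517 - \frac{1}{466}\right) 12} = \frac{72039}{\frac{706921}{466} \cdot 12} = \frac{72039}{\frac{4241526}{233}} = 72039 \cdot \frac{233}{4241526} = \frac{5595029}{1413842}$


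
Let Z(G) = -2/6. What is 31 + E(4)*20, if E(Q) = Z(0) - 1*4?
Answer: -167/3 ≈ -55.667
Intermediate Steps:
Z(G) = -⅓ (Z(G) = -2*⅙ = -⅓)
E(Q) = -13/3 (E(Q) = -⅓ - 1*4 = -⅓ - 4 = -13/3)
31 + E(4)*20 = 31 - 13/3*20 = 31 - 260/3 = -167/3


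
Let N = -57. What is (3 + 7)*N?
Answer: -570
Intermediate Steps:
(3 + 7)*N = (3 + 7)*(-57) = 10*(-57) = -570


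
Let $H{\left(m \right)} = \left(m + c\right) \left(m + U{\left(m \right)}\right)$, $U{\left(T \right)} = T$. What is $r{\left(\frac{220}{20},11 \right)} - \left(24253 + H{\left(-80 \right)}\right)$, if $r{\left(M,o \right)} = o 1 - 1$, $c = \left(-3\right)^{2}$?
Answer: $-35603$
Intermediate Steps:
$c = 9$
$H{\left(m \right)} = 2 m \left(9 + m\right)$ ($H{\left(m \right)} = \left(m + 9\right) \left(m + m\right) = \left(9 + m\right) 2 m = 2 m \left(9 + m\right)$)
$r{\left(M,o \right)} = -1 + o$ ($r{\left(M,o \right)} = o - 1 = -1 + o$)
$r{\left(\frac{220}{20},11 \right)} - \left(24253 + H{\left(-80 \right)}\right) = \left(-1 + 11\right) - \left(24253 + 2 \left(-80\right) \left(9 - 80\right)\right) = 10 - \left(24253 + 2 \left(-80\right) \left(-71\right)\right) = 10 - 35613 = -35603$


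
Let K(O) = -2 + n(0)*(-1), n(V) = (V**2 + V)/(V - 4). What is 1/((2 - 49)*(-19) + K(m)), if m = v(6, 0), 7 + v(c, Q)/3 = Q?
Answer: 1/891 ≈ 0.0011223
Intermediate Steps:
v(c, Q) = -21 + 3*Q
m = -21 (m = -21 + 3*0 = -21 + 0 = -21)
n(V) = (V + V**2)/(-4 + V)
K(O) = -2 (K(O) = -2 + (0*(1 + 0)/(-4 + 0))*(-1) = -2 + (0*1/(-4))*(-1) = -2 + (0*(-1/4)*1)*(-1) = -2 + 0*(-1) = -2 + 0 = -2)
1/((2 - 49)*(-19) + K(m)) = 1/((2 - 49)*(-19) - 2) = 1/(-47*(-19) - 2) = 1/(893 - 2) = 1/891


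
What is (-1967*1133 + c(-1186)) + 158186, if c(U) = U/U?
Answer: -2070424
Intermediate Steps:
c(U) = 1
(-1967*1133 + c(-1186)) + 158186 = (-1967*1133 + 1) + 158186 = (-2228611 + 1) + 158186 = -2228610 + 158186 = -2070424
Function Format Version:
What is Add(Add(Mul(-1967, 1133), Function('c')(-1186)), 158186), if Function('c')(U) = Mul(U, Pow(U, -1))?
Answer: -2070424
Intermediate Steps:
Function('c')(U) = 1
Add(Add(Mul(-1967, 1133), Function('c')(-1186)), 158186) = Add(Add(Mul(-1967, 1133), 1), 158186) = Add(Add(-2228611, 1), 158186) = Add(-2228610, 158186) = -2070424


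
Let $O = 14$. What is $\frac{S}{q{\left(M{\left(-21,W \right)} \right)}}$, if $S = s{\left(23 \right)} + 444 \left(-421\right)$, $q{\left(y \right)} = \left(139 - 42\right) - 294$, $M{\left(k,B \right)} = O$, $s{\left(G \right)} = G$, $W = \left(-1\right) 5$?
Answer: $\frac{186901}{197} \approx 948.74$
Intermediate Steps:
$W = -5$
$M{\left(k,B \right)} = 14$
$q{\left(y \right)} = -197$ ($q{\left(y \right)} = 97 - 294 = -197$)
$S = -186901$ ($S = 23 + 444 \left(-421\right) = 23 - 186924 = -186901$)
$\frac{S}{q{\left(M{\left(-21,W \right)} \right)}} = - \frac{186901}{-197} = \left(-186901\right) \left(- \frac{1}{197}\right) = \frac{186901}{197}$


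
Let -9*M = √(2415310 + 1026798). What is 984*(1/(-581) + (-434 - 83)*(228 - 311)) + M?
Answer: 24532389360/581 - 2*√860527/9 ≈ 4.2224e+7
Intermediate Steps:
M = -2*√860527/9 (M = -√(2415310 + 1026798)/9 = -2*√860527/9 ≈ -206.14)
984*(1/(-581) + (-434 - 83)*(228 - 311)) + M = 984*(1/(-581) + (-434 - 83)*(228 - 311)) - 2*√860527/9 = 984*(-1/581 - 517*(-83)) - 2*√860527/9 = 984*(-1/581 + 42911) - 2*√860527/9 = 984*(24931290/581) - 2*√860527/9 = 24532389360/581 - 2*√860527/9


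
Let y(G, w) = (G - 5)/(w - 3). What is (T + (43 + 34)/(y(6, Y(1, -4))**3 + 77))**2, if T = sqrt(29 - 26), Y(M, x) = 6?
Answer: 17301441/4326400 + 2079*sqrt(3)/1040 ≈ 7.4615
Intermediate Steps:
y(G, w) = (-5 + G)/(-3 + w)
T = sqrt(3) ≈ 1.7320
(T + (43 + 34)/(y(6, Y(1, -4))**3 + 77))**2 = (sqrt(3) + (43 + 34)/(((-5 + 6)/(-3 + 6))**3 + 77))**2 = (sqrt(3) + 77/((1/3)**3 + 77))**2 = (sqrt(3) + 77/(1/27 + 77))**2 = (sqrt(3) + 77/(2080/27))**2 = (sqrt(3) + 77*(27/2080))**2 = (sqrt(3) + 2079/2080)**2 = (2079/2080 + sqrt(3))**2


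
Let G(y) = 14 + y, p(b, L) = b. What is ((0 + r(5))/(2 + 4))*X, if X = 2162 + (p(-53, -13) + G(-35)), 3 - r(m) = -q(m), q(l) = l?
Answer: 2784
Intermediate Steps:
r(m) = 3 + m (r(m) = 3 - (-1)*m = 3 + m)
X = 2088 (X = 2162 + (-53 + (14 - 35)) = 2162 + (-53 - 21) = 2162 - 74 = 2088)
((0 + r(5))/(2 + 4))*X = ((0 + (3 + 5))/(2 + 4))*2088 = ((0 + 8)/6)*2088 = (8*(⅙))*2088 = (4/3)*2088 = 2784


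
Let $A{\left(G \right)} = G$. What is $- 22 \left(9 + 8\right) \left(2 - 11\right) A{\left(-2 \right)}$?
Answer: $-6732$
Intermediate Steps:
$- 22 \left(9 + 8\right) \left(2 - 11\right) A{\left(-2 \right)} = - 22 \left(9 + 8\right) \left(2 - 11\right) \left(-2\right) = - 22 \cdot 17 \left(-9\right) \left(-2\right) = \left(-22\right) \left(-153\right) \left(-2\right) = 3366 \left(-2\right) = -6732$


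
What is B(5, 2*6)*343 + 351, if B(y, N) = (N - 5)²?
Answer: 17158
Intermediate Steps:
B(y, N) = (-5 + N)²
B(5, 2*6)*343 + 351 = (-5 + 2*6)²*343 + 351 = (-5 + 12)²*343 + 351 = 7²*343 + 351 = 49*343 + 351 = 16807 + 351 = 17158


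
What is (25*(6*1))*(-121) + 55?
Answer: -18095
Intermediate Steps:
(25*(6*1))*(-121) + 55 = (25*6)*(-121) + 55 = 150*(-121) + 55 = -18150 + 55 = -18095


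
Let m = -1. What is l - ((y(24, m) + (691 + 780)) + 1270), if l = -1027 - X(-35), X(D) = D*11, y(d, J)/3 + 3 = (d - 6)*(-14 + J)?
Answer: -2564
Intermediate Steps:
y(d, J) = -9 + 3*(-14 + J)*(-6 + d) (y(d, J) = -9 + 3*((d - 6)*(-14 + J)) = -9 + 3*((-6 + d)*(-14 + J)) = -9 + 3*((-14 + J)*(-6 + d)) = -9 + 3*(-14 + J)*(-6 + d))
X(D) = 11*D
l = -642 (l = -1027 - 11*(-35) = -1027 - 1*(-385) = -1027 + 385 = -642)
l - ((y(24, m) + (691 + 780)) + 1270) = -642 - (((243 - 42*24 - 18*(-1) + 3*(-1)*24) + (691 + 780)) + 1270) = -642 - (((243 - 1008 + 18 - 72) + 1471) + 1270) = -642 - ((-819 + 1471) + 1270) = -642 - (652 + 1270) = -642 - 1*1922 = -642 - 1922 = -2564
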